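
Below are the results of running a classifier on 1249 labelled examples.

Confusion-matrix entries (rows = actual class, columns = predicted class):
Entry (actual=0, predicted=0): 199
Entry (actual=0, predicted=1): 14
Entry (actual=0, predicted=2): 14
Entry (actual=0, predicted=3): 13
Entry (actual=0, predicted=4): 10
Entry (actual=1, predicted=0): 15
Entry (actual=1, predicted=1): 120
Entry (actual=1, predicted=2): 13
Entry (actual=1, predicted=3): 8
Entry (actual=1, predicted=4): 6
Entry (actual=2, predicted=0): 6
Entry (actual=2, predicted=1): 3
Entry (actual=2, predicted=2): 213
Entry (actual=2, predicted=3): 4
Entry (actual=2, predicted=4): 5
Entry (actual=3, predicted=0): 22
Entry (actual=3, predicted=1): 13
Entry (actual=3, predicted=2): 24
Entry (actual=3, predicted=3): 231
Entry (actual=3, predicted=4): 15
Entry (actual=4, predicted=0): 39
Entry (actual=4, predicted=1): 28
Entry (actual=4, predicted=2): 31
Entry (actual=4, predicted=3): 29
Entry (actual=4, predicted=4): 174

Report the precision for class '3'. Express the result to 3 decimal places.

0.811

precision = TP/(TP+FP).
3: TP=231, FP=13+8+4+29=54 → 231/285 = 0.8105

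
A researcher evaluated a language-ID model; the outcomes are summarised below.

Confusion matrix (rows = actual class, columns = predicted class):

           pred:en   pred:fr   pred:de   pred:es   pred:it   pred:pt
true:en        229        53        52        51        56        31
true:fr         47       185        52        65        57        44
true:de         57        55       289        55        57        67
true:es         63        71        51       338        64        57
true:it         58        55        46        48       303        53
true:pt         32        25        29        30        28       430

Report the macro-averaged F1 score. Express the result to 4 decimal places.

Per-class F1 score (2·TP/(2·TP+FP+FN)):
  en: TP=229, FP=47+57+63+58+32=257, FN=53+52+51+56+31=243 → 458/958 = 0.47808
  fr: TP=185, FP=53+55+71+55+25=259, FN=47+52+65+57+44=265 → 370/894 = 0.41387
  de: TP=289, FP=52+52+51+46+29=230, FN=57+55+55+57+67=291 → 578/1099 = 0.52593
  es: TP=338, FP=51+65+55+48+30=249, FN=63+71+51+64+57=306 → 676/1231 = 0.54915
  it: TP=303, FP=56+57+57+64+28=262, FN=58+55+46+48+53=260 → 606/1128 = 0.53723
  pt: TP=430, FP=31+44+67+57+53=252, FN=32+25+29+30+28=144 → 860/1256 = 0.68471
Macro-F1 score = mean = (0.47808 + 0.41387 + 0.52593 + 0.54915 + 0.53723 + 0.68471) / 6 = 0.5315

0.5315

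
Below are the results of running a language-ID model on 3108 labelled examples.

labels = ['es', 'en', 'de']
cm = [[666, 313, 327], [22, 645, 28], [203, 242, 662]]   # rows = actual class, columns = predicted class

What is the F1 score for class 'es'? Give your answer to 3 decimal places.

Treat 'es' as positive and all other classes as negative.
F1 score = 2·TP/(2·TP+FP+FN).
es: TP=666, FP=22+203=225, FN=313+327=640 → 1332/2197 = 0.6063

0.606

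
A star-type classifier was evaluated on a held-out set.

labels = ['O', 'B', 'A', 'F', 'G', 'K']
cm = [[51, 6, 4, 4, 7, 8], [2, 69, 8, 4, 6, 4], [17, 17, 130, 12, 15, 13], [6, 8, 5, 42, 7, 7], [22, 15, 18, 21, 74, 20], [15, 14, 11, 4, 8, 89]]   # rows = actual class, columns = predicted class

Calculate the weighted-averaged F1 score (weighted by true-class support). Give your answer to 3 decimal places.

0.597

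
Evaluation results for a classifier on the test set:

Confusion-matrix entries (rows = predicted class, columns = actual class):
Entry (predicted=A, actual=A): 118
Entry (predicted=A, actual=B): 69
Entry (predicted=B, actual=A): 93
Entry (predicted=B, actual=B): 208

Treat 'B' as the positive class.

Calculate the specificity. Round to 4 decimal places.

Specificity = TN/(TN+FP) = 118/(118+93) = 0.5592

0.5592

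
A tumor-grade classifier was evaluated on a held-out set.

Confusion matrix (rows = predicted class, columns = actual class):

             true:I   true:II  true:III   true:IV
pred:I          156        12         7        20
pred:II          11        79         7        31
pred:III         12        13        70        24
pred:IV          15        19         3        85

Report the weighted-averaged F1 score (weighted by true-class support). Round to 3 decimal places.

Per-class F1 score (2·TP/(2·TP+FP+FN)):
  I: TP=156, FP=12+7+20=39, FN=11+12+15=38 → 312/389 = 0.8021
  II: TP=79, FP=11+7+31=49, FN=12+13+19=44 → 158/251 = 0.6295
  III: TP=70, FP=12+13+24=49, FN=7+7+3=17 → 140/206 = 0.6796
  IV: TP=85, FP=15+19+3=37, FN=20+31+24=75 → 170/282 = 0.6028
Weighted-F1 score = Σ (supportᵢ/N)·F1 scoreᵢ with N=564: (194/564)·0.8021 + (123/564)·0.6295 + (87/564)·0.6796 + (160/564)·0.6028 = 0.689

0.689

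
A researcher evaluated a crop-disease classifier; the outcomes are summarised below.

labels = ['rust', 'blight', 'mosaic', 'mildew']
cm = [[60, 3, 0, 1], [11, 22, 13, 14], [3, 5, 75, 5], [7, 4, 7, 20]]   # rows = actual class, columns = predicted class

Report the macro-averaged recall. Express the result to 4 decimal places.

0.6707

Per-class recall (TP/(TP+FN)):
  rust: TP=60, FN=3+0+1=4 → 60/64 = 0.93750
  blight: TP=22, FN=11+13+14=38 → 22/60 = 0.36667
  mosaic: TP=75, FN=3+5+5=13 → 75/88 = 0.85227
  mildew: TP=20, FN=7+4+7=18 → 20/38 = 0.52632
Macro-recall = mean = (0.93750 + 0.36667 + 0.85227 + 0.52632) / 4 = 0.6707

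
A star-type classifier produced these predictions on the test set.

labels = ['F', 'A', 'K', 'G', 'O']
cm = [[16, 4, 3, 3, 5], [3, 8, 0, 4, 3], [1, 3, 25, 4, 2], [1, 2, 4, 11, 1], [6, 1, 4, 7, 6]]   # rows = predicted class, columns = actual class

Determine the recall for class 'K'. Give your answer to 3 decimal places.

0.694

Treat 'K' as positive and all other classes as negative.
recall = TP/(TP+FN).
K: TP=25, FN=3+0+4+4=11 → 25/36 = 0.6944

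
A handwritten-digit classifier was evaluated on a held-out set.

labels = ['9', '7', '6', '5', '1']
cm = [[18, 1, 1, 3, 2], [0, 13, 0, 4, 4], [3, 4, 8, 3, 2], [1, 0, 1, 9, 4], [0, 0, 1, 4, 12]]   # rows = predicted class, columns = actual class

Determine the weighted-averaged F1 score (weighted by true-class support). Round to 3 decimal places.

0.607

Per-class F1 score (2·TP/(2·TP+FP+FN)):
  9: TP=18, FP=1+1+3+2=7, FN=0+3+1+0=4 → 36/47 = 0.7660
  7: TP=13, FP=0+0+4+4=8, FN=1+4+0+0=5 → 26/39 = 0.6667
  6: TP=8, FP=3+4+3+2=12, FN=1+0+1+1=3 → 16/31 = 0.5161
  5: TP=9, FP=1+0+1+4=6, FN=3+4+3+4=14 → 18/38 = 0.4737
  1: TP=12, FP=0+0+1+4=5, FN=2+4+2+4=12 → 24/41 = 0.5854
Weighted-F1 score = Σ (supportᵢ/N)·F1 scoreᵢ with N=98: (22/98)·0.7660 + (18/98)·0.6667 + (11/98)·0.5161 + (23/98)·0.4737 + (24/98)·0.5854 = 0.607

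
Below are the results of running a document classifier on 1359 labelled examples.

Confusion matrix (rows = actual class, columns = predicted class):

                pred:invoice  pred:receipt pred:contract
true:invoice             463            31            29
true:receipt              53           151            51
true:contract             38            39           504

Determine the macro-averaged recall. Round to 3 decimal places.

0.782

Per-class recall (TP/(TP+FN)):
  invoice: TP=463, FN=31+29=60 → 463/523 = 0.8853
  receipt: TP=151, FN=53+51=104 → 151/255 = 0.5922
  contract: TP=504, FN=38+39=77 → 504/581 = 0.8675
Macro-recall = mean = (0.8853 + 0.5922 + 0.8675) / 3 = 0.782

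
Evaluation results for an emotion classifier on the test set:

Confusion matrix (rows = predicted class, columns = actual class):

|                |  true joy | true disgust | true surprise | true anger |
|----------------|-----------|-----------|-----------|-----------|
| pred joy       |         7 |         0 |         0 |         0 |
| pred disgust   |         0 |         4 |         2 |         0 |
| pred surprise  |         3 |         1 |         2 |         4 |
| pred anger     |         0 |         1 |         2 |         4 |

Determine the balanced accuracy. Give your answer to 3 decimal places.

Balanced accuracy = mean of per-class recall.
  joy: recall = 7/10 = 0.7000
  disgust: recall = 4/6 = 0.6667
  surprise: recall = 2/6 = 0.3333
  anger: recall = 4/8 = 0.5000
Mean = (0.7000 + 0.6667 + 0.3333 + 0.5000) / 4 = 0.550

0.550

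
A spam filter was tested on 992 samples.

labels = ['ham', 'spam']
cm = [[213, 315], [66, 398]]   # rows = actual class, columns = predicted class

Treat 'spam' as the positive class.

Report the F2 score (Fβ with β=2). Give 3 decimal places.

0.775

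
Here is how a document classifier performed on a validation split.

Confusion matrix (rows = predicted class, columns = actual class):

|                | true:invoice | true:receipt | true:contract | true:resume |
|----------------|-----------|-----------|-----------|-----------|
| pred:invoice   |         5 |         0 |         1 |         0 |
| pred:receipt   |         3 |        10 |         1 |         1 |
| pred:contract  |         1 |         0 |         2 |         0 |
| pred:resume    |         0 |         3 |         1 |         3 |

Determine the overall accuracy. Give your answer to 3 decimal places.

0.645

Accuracy = trace / total = (5+10+2+3=20) / 31 = 20/31 = 0.645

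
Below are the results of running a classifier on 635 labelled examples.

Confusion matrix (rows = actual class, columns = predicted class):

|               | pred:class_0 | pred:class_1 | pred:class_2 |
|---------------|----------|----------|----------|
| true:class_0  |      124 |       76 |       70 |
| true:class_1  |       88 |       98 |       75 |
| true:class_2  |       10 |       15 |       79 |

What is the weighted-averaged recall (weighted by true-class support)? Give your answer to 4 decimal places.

Per-class recall (TP/(TP+FN)):
  class_0: TP=124, FN=76+70=146 → 124/270 = 0.45926
  class_1: TP=98, FN=88+75=163 → 98/261 = 0.37548
  class_2: TP=79, FN=10+15=25 → 79/104 = 0.75962
Weighted-recall = Σ (supportᵢ/N)·recallᵢ with N=635: (270/635)·0.45926 + (261/635)·0.37548 + (104/635)·0.75962 = 0.4740

0.4740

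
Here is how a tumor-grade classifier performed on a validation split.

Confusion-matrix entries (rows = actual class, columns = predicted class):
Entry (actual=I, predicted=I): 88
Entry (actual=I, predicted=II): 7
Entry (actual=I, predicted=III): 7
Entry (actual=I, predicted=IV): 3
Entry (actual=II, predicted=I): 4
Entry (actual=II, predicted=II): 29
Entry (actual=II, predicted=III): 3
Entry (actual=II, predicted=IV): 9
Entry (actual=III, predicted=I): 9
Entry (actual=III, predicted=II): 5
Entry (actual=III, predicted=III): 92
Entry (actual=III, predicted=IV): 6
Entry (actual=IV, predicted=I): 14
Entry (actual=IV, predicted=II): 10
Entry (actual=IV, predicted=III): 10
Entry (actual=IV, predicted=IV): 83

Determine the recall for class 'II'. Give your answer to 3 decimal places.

Take TP from the diagonal, FP from the rest of the 'II' prediction marginal, FN from the rest of the 'II' actual marginal.
recall = TP/(TP+FN).
II: TP=29, FN=4+3+9=16 → 29/45 = 0.6444

0.644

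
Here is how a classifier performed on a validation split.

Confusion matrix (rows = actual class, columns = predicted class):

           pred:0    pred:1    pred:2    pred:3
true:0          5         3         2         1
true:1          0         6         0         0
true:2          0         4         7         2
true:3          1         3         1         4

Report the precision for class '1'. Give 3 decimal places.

0.375

Treat '1' as positive and all other classes as negative.
precision = TP/(TP+FP).
1: TP=6, FP=3+4+3=10 → 6/16 = 0.3750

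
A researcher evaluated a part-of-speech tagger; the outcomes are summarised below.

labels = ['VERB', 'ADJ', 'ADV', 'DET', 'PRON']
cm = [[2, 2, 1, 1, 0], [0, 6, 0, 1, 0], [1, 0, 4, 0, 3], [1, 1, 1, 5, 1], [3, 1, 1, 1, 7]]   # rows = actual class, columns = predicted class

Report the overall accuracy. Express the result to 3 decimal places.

Accuracy = trace / total = (2+6+4+5+7=24) / 43 = 24/43 = 0.558

0.558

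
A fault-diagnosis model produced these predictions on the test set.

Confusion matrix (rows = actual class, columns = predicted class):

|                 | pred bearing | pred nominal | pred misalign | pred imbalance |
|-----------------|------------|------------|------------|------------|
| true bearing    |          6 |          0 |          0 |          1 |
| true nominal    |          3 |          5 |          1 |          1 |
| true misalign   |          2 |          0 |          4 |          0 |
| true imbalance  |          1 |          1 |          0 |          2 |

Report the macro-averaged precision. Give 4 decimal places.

0.6583

Per-class precision (TP/(TP+FP)):
  bearing: TP=6, FP=3+2+1=6 → 6/12 = 0.50000
  nominal: TP=5, FP=0+0+1=1 → 5/6 = 0.83333
  misalign: TP=4, FP=0+1+0=1 → 4/5 = 0.80000
  imbalance: TP=2, FP=1+1+0=2 → 2/4 = 0.50000
Macro-precision = mean = (0.50000 + 0.83333 + 0.80000 + 0.50000) / 4 = 0.6583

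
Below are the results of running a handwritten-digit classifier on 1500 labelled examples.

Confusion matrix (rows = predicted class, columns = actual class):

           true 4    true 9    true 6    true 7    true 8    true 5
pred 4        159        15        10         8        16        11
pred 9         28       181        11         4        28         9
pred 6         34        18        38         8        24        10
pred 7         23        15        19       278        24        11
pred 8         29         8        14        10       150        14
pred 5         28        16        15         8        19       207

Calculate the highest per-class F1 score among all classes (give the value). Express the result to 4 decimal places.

0.8105

Per-class F1 score (2·TP/(2·TP+FP+FN)):
  4: TP=159, FP=15+10+8+16+11=60, FN=28+34+23+29+28=142 → 318/520 = 0.61154
  9: TP=181, FP=28+11+4+28+9=80, FN=15+18+15+8+16=72 → 362/514 = 0.70428
  6: TP=38, FP=34+18+8+24+10=94, FN=10+11+19+14+15=69 → 76/239 = 0.31799
  7: TP=278, FP=23+15+19+24+11=92, FN=8+4+8+10+8=38 → 556/686 = 0.81050
  8: TP=150, FP=29+8+14+10+14=75, FN=16+28+24+24+19=111 → 300/486 = 0.61728
  5: TP=207, FP=28+16+15+8+19=86, FN=11+9+10+11+14=55 → 414/555 = 0.74595
Highest is class '7' with F1 score = 0.8105.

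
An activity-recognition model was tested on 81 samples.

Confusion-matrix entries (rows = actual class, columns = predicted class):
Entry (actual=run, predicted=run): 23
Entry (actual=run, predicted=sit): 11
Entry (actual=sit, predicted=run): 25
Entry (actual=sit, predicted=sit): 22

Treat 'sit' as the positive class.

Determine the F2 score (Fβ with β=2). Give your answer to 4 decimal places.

Fβ = (1+β²)·TP / ((1+β²)·TP + β²·FN + FP), with β²=4
= 5·22 / (5·22 + 4·25 + 11) = 0.4977

0.4977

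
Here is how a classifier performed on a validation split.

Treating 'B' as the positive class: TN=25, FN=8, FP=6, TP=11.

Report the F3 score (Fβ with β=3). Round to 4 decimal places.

0.5851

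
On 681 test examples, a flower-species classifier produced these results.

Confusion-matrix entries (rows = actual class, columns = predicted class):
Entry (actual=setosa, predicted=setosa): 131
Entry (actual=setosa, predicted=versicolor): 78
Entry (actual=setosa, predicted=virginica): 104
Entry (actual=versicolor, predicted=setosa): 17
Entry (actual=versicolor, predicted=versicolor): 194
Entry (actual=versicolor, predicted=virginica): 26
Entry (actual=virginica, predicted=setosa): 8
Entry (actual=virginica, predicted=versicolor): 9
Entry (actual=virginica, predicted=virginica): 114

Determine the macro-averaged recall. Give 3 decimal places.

0.702

Per-class recall (TP/(TP+FN)):
  setosa: TP=131, FN=78+104=182 → 131/313 = 0.4185
  versicolor: TP=194, FN=17+26=43 → 194/237 = 0.8186
  virginica: TP=114, FN=8+9=17 → 114/131 = 0.8702
Macro-recall = mean = (0.4185 + 0.8186 + 0.8702) / 3 = 0.702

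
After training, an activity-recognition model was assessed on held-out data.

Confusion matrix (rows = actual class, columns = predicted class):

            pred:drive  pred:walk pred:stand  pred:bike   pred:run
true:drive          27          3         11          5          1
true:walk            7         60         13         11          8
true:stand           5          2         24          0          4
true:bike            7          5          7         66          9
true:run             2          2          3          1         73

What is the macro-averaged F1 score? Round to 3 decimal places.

Per-class F1 score (2·TP/(2·TP+FP+FN)):
  drive: TP=27, FP=7+5+7+2=21, FN=3+11+5+1=20 → 54/95 = 0.5684
  walk: TP=60, FP=3+2+5+2=12, FN=7+13+11+8=39 → 120/171 = 0.7018
  stand: TP=24, FP=11+13+7+3=34, FN=5+2+0+4=11 → 48/93 = 0.5161
  bike: TP=66, FP=5+11+0+1=17, FN=7+5+7+9=28 → 132/177 = 0.7458
  run: TP=73, FP=1+8+4+9=22, FN=2+2+3+1=8 → 146/176 = 0.8295
Macro-F1 score = mean = (0.5684 + 0.7018 + 0.5161 + 0.7458 + 0.8295) / 5 = 0.672

0.672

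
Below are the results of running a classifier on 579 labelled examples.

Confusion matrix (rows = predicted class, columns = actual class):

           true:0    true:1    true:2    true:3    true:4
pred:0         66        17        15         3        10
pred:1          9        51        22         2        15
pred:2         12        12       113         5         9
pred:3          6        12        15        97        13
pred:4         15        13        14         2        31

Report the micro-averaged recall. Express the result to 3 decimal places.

Micro-averaging pools counts across classes: ΣTP=358, ΣFP=221, ΣFN=221.
Micro-recall = TP/(TP+FN) on pooled counts = 0.618 (equals overall accuracy in single-label multiclass).

0.618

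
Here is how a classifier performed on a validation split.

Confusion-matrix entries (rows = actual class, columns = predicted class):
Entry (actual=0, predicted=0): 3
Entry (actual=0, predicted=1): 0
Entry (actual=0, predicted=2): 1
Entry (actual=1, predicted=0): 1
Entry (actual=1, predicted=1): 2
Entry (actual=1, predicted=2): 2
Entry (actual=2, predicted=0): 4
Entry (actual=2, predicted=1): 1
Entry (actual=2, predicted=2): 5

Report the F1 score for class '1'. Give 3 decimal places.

Treat '1' as positive and all other classes as negative.
F1 score = 2·TP/(2·TP+FP+FN).
1: TP=2, FP=0+1=1, FN=1+2=3 → 4/8 = 0.5000

0.500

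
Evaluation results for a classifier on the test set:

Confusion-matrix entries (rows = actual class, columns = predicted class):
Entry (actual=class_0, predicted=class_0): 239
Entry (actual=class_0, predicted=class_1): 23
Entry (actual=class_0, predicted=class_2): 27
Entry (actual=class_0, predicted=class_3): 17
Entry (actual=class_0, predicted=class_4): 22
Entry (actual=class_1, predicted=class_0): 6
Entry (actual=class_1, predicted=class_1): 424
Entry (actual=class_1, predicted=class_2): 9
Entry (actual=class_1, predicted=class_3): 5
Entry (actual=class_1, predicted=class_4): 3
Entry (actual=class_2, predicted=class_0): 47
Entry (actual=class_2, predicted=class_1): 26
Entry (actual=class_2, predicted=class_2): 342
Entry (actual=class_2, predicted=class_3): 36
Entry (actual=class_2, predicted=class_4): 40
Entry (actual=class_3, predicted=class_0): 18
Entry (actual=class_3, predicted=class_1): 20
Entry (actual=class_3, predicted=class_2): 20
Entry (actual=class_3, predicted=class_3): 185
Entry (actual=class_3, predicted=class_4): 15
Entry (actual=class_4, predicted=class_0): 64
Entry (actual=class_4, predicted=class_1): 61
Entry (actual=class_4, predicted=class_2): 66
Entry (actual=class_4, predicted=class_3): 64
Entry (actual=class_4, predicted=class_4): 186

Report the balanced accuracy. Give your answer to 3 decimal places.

0.703

Balanced accuracy = mean of per-class recall.
  class_0: recall = 239/328 = 0.7287
  class_1: recall = 424/447 = 0.9485
  class_2: recall = 342/491 = 0.6965
  class_3: recall = 185/258 = 0.7171
  class_4: recall = 186/441 = 0.4218
Mean = (0.7287 + 0.9485 + 0.6965 + 0.7171 + 0.4218) / 5 = 0.703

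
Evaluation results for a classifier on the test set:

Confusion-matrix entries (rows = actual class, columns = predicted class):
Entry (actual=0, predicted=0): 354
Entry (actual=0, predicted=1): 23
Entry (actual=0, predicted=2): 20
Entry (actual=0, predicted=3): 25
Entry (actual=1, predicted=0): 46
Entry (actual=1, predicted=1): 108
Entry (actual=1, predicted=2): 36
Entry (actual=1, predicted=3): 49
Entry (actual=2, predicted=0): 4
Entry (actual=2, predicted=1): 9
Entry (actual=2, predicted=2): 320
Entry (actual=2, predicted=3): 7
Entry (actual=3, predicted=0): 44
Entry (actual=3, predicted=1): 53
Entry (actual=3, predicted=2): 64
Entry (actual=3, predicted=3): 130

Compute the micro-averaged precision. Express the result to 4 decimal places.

Micro-averaging pools counts across classes: ΣTP=912, ΣFP=380, ΣFN=380.
Micro-precision = TP/(TP+FP) on pooled counts = 0.7059 (equals overall accuracy in single-label multiclass).

0.7059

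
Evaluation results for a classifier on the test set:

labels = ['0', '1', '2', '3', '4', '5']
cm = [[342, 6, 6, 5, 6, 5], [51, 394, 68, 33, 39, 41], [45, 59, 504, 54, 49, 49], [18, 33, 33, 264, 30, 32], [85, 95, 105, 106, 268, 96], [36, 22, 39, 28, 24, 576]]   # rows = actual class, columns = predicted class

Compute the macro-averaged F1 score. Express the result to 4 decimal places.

Per-class F1 score (2·TP/(2·TP+FP+FN)):
  0: TP=342, FP=51+45+18+85+36=235, FN=6+6+5+6+5=28 → 684/947 = 0.72228
  1: TP=394, FP=6+59+33+95+22=215, FN=51+68+33+39+41=232 → 788/1235 = 0.63806
  2: TP=504, FP=6+68+33+105+39=251, FN=45+59+54+49+49=256 → 1008/1515 = 0.66535
  3: TP=264, FP=5+33+54+106+28=226, FN=18+33+33+30+32=146 → 528/900 = 0.58667
  4: TP=268, FP=6+39+49+30+24=148, FN=85+95+105+106+96=487 → 536/1171 = 0.45773
  5: TP=576, FP=5+41+49+32+96=223, FN=36+22+39+28+24=149 → 1152/1524 = 0.75591
Macro-F1 score = mean = (0.72228 + 0.63806 + 0.66535 + 0.58667 + 0.45773 + 0.75591) / 6 = 0.6377

0.6377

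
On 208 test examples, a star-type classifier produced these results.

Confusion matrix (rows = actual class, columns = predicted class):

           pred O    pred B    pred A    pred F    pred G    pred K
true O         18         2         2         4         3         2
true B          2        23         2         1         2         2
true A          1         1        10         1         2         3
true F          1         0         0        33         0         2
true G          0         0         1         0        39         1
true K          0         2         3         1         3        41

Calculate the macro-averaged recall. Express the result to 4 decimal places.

Per-class recall (TP/(TP+FN)):
  O: TP=18, FN=2+2+4+3+2=13 → 18/31 = 0.58065
  B: TP=23, FN=2+2+1+2+2=9 → 23/32 = 0.71875
  A: TP=10, FN=1+1+1+2+3=8 → 10/18 = 0.55556
  F: TP=33, FN=1+0+0+0+2=3 → 33/36 = 0.91667
  G: TP=39, FN=0+0+1+0+1=2 → 39/41 = 0.95122
  K: TP=41, FN=0+2+3+1+3=9 → 41/50 = 0.82000
Macro-recall = mean = (0.58065 + 0.71875 + 0.55556 + 0.91667 + 0.95122 + 0.82000) / 6 = 0.7571

0.7571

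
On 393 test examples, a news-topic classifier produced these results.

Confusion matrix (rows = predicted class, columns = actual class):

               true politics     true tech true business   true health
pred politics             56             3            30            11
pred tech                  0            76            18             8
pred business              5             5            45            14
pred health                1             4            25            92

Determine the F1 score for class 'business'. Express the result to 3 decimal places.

0.481

Treat 'business' as positive and all other classes as negative.
F1 score = 2·TP/(2·TP+FP+FN).
business: TP=45, FP=5+5+14=24, FN=30+18+25=73 → 90/187 = 0.4813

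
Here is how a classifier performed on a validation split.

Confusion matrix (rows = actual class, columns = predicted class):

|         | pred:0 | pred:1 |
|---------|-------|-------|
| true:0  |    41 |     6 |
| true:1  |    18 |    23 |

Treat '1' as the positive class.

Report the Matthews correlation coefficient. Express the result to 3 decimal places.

0.460

MCC = (TP·TN − FP·FN) / √((TP+FP)(TP+FN)(TN+FP)(TN+FN))
Numerator = 23·41 − 6·18 = 835
Denominator = √(29·41·47·59) = √3297097 = 1815.7910
MCC = 835 / 1815.7910 = 0.460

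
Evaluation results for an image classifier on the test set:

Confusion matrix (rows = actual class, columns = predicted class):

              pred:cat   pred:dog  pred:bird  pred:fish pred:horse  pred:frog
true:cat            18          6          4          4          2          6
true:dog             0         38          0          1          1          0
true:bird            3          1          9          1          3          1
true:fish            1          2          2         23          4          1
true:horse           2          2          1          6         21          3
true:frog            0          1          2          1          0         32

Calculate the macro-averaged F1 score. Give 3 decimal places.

0.670

Per-class F1 score (2·TP/(2·TP+FP+FN)):
  cat: TP=18, FP=0+3+1+2+0=6, FN=6+4+4+2+6=22 → 36/64 = 0.5625
  dog: TP=38, FP=6+1+2+2+1=12, FN=0+0+1+1+0=2 → 76/90 = 0.8444
  bird: TP=9, FP=4+0+2+1+2=9, FN=3+1+1+3+1=9 → 18/36 = 0.5000
  fish: TP=23, FP=4+1+1+6+1=13, FN=1+2+2+4+1=10 → 46/69 = 0.6667
  horse: TP=21, FP=2+1+3+4+0=10, FN=2+2+1+6+3=14 → 42/66 = 0.6364
  frog: TP=32, FP=6+0+1+1+3=11, FN=0+1+2+1+0=4 → 64/79 = 0.8101
Macro-F1 score = mean = (0.5625 + 0.8444 + 0.5000 + 0.6667 + 0.6364 + 0.8101) / 6 = 0.670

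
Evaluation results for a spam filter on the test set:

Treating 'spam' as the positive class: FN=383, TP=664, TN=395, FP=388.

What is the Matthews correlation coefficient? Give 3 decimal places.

MCC = (TP·TN − FP·FN) / √((TP+FP)(TP+FN)(TN+FP)(TN+FN))
Numerator = 664·395 − 388·383 = 113676
Denominator = √(1052·1047·783·778) = √670971047256 = 819128.2239
MCC = 113676 / 819128.2239 = 0.139

0.139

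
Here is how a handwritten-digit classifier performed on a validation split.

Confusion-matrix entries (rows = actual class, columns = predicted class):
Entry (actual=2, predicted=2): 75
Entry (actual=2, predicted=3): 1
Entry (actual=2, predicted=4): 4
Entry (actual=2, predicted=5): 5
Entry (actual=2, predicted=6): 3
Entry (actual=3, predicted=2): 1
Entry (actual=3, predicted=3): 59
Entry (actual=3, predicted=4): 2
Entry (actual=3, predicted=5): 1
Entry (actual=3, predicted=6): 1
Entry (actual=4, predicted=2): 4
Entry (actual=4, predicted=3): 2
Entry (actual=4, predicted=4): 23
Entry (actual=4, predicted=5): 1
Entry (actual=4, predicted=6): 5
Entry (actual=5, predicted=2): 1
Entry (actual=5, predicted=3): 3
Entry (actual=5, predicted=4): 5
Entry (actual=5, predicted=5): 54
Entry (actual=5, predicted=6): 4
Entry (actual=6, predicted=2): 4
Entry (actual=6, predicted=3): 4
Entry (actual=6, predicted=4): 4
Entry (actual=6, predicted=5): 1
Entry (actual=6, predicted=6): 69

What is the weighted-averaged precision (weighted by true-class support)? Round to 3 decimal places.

Per-class precision (TP/(TP+FP)):
  2: TP=75, FP=1+4+1+4=10 → 75/85 = 0.8824
  3: TP=59, FP=1+2+3+4=10 → 59/69 = 0.8551
  4: TP=23, FP=4+2+5+4=15 → 23/38 = 0.6053
  5: TP=54, FP=5+1+1+1=8 → 54/62 = 0.8710
  6: TP=69, FP=3+1+5+4=13 → 69/82 = 0.8415
Weighted-precision = Σ (supportᵢ/N)·precisionᵢ with N=336: (88/336)·0.8824 + (64/336)·0.8551 + (35/336)·0.6053 + (67/336)·0.8710 + (82/336)·0.8415 = 0.836

0.836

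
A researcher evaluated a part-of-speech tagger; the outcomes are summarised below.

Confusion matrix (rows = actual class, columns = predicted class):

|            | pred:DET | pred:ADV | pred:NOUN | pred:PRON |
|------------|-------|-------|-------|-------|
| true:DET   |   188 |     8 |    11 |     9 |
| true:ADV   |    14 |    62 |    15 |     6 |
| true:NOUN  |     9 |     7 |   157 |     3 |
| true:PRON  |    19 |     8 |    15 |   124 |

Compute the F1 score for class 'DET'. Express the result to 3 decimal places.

Treat 'DET' as positive and all other classes as negative.
F1 score = 2·TP/(2·TP+FP+FN).
DET: TP=188, FP=14+9+19=42, FN=8+11+9=28 → 376/446 = 0.8430

0.843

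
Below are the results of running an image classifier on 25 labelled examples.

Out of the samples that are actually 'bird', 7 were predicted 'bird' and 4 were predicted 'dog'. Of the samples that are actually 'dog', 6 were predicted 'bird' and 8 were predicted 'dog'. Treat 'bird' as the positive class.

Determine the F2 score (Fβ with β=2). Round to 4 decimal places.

0.6140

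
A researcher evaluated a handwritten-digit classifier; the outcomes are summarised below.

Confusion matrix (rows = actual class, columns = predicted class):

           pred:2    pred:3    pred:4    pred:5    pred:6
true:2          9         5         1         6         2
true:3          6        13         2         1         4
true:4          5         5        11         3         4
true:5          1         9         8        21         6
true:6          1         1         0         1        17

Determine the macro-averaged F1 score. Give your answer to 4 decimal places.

0.4935

Per-class F1 score (2·TP/(2·TP+FP+FN)):
  2: TP=9, FP=6+5+1+1=13, FN=5+1+6+2=14 → 18/45 = 0.40000
  3: TP=13, FP=5+5+9+1=20, FN=6+2+1+4=13 → 26/59 = 0.44068
  4: TP=11, FP=1+2+8+0=11, FN=5+5+3+4=17 → 22/50 = 0.44000
  5: TP=21, FP=6+1+3+1=11, FN=1+9+8+6=24 → 42/77 = 0.54545
  6: TP=17, FP=2+4+4+6=16, FN=1+1+0+1=3 → 34/53 = 0.64151
Macro-F1 score = mean = (0.40000 + 0.44068 + 0.44000 + 0.54545 + 0.64151) / 5 = 0.4935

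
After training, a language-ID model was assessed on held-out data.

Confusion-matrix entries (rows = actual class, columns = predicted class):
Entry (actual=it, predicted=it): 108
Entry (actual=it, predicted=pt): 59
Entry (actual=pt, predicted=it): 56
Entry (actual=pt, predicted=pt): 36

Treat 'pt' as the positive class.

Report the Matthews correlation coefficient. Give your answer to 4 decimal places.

MCC = (TP·TN − FP·FN) / √((TP+FP)(TP+FN)(TN+FP)(TN+FN))
Numerator = 36·108 − 59·56 = 584
Denominator = √(95·92·167·164) = √239371120 = 15471.6231
MCC = 584 / 15471.6231 = 0.0377

0.0377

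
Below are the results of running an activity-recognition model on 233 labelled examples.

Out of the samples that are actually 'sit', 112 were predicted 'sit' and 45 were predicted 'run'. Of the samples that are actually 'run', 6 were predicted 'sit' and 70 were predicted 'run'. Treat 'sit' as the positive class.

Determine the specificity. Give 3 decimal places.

0.921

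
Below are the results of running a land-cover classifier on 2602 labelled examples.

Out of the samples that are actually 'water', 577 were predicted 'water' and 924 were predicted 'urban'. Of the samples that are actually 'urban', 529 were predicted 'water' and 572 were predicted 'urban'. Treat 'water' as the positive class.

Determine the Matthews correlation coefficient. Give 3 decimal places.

MCC = (TP·TN − FP·FN) / √((TP+FP)(TP+FN)(TN+FP)(TN+FN))
Numerator = 577·572 − 529·924 = -158752
Denominator = √(1106·1501·1101·1496) = √2734353952176 = 1653588.2051
MCC = -158752 / 1653588.2051 = -0.096

-0.096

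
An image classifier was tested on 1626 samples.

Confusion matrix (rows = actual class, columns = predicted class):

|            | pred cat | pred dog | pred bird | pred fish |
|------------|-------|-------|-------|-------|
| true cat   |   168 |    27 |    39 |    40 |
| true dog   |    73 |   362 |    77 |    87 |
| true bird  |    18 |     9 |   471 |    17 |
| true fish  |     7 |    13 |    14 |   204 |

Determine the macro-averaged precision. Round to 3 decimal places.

Per-class precision (TP/(TP+FP)):
  cat: TP=168, FP=73+18+7=98 → 168/266 = 0.6316
  dog: TP=362, FP=27+9+13=49 → 362/411 = 0.8808
  bird: TP=471, FP=39+77+14=130 → 471/601 = 0.7837
  fish: TP=204, FP=40+87+17=144 → 204/348 = 0.5862
Macro-precision = mean = (0.6316 + 0.8808 + 0.7837 + 0.5862) / 4 = 0.721

0.721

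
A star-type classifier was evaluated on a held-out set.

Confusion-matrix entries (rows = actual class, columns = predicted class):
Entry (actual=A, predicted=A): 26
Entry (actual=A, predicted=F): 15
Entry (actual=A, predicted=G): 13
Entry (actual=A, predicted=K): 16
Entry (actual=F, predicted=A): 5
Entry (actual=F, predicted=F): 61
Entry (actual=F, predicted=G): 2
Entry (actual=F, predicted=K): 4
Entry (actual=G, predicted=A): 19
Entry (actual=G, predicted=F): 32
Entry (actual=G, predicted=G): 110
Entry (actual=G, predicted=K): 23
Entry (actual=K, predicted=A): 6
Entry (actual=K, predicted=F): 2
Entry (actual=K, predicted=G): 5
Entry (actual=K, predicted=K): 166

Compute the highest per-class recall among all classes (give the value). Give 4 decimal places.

Per-class recall (TP/(TP+FN)):
  A: TP=26, FN=15+13+16=44 → 26/70 = 0.37143
  F: TP=61, FN=5+2+4=11 → 61/72 = 0.84722
  G: TP=110, FN=19+32+23=74 → 110/184 = 0.59783
  K: TP=166, FN=6+2+5=13 → 166/179 = 0.92737
Highest is class 'K' with recall = 0.9274.

0.9274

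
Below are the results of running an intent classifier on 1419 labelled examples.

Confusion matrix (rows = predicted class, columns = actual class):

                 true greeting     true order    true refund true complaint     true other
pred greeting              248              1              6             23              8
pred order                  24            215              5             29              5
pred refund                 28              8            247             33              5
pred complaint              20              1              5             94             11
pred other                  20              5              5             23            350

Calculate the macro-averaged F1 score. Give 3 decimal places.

0.787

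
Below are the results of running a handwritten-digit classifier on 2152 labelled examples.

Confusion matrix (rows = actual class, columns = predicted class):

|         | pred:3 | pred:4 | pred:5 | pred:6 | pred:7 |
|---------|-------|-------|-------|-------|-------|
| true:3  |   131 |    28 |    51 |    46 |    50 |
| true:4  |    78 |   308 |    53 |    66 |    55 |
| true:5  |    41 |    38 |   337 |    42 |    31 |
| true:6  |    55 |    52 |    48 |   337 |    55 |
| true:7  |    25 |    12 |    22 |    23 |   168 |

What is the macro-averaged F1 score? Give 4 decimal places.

0.5780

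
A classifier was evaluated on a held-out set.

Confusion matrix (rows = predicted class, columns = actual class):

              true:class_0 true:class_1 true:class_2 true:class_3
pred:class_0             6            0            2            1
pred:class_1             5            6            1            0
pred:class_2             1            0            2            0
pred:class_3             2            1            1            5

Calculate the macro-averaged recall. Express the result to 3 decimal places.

0.613

Per-class recall (TP/(TP+FN)):
  class_0: TP=6, FN=5+1+2=8 → 6/14 = 0.4286
  class_1: TP=6, FN=0+0+1=1 → 6/7 = 0.8571
  class_2: TP=2, FN=2+1+1=4 → 2/6 = 0.3333
  class_3: TP=5, FN=1+0+0=1 → 5/6 = 0.8333
Macro-recall = mean = (0.4286 + 0.8571 + 0.3333 + 0.8333) / 4 = 0.613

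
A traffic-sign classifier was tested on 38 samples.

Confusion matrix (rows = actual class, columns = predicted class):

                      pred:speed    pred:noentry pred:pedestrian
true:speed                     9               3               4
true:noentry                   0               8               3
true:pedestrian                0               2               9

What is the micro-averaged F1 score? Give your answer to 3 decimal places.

0.684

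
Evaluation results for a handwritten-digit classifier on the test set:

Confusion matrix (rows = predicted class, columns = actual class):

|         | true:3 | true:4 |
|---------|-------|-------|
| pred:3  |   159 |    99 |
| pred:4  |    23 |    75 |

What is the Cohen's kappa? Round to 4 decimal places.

0.3076

Observed agreement pₒ = trace/N = 234/356 = 0.65730
Expected agreement pₑ = Σ (rowᵢ·colᵢ)/N² = (182·258 + 174·98)/356² = 0.50505
κ = (pₒ − pₑ)/(1 − pₑ) = (0.65730 − 0.50505)/(1 − 0.50505) = 0.3076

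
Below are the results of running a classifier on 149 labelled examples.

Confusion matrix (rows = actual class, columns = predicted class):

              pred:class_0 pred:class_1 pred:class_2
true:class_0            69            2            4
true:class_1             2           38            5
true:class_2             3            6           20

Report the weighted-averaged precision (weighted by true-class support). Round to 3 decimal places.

0.853

Per-class precision (TP/(TP+FP)):
  class_0: TP=69, FP=2+3=5 → 69/74 = 0.9324
  class_1: TP=38, FP=2+6=8 → 38/46 = 0.8261
  class_2: TP=20, FP=4+5=9 → 20/29 = 0.6897
Weighted-precision = Σ (supportᵢ/N)·precisionᵢ with N=149: (75/149)·0.9324 + (45/149)·0.8261 + (29/149)·0.6897 = 0.853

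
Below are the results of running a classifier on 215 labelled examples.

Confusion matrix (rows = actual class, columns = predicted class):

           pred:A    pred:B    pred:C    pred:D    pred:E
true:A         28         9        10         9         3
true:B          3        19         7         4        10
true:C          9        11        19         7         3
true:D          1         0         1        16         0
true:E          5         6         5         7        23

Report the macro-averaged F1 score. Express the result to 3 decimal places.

0.490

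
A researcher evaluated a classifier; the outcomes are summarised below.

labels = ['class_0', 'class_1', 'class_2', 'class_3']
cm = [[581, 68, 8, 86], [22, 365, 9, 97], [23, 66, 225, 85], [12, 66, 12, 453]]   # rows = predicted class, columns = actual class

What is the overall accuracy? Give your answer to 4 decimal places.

0.7456

Accuracy = trace / total = (581+365+225+453=1624) / 2178 = 1624/2178 = 0.7456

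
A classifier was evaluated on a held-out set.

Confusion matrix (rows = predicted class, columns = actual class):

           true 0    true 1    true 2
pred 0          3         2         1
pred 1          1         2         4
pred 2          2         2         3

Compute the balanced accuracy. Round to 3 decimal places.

0.403

Balanced accuracy = mean of per-class recall.
  0: recall = 3/6 = 0.5000
  1: recall = 2/6 = 0.3333
  2: recall = 3/8 = 0.3750
Mean = (0.5000 + 0.3333 + 0.3750) / 3 = 0.403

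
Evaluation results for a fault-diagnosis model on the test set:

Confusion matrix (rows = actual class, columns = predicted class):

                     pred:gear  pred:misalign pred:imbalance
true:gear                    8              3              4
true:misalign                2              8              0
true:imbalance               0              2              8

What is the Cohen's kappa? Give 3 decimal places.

Observed agreement pₒ = trace/N = 24/35 = 0.6857
Expected agreement pₑ = Σ (rowᵢ·colᵢ)/N² = (15·10 + 10·13 + 10·12)/35² = 0.3265
κ = (pₒ − pₑ)/(1 − pₑ) = (0.6857 − 0.3265)/(1 − 0.3265) = 0.533

0.533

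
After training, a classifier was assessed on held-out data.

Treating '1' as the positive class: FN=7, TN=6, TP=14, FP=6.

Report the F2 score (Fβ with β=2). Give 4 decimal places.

0.6731

Fβ = (1+β²)·TP / ((1+β²)·TP + β²·FN + FP), with β²=4
= 5·14 / (5·14 + 4·7 + 6) = 0.6731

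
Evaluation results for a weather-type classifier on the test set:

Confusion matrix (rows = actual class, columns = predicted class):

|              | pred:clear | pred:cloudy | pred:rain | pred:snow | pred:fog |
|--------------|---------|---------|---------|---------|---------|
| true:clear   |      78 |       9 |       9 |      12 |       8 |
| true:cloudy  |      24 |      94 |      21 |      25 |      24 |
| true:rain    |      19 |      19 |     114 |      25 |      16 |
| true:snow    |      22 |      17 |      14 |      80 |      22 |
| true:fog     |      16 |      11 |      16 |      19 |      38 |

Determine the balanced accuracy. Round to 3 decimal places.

0.532

Balanced accuracy = mean of per-class recall.
  clear: recall = 78/116 = 0.6724
  cloudy: recall = 94/188 = 0.5000
  rain: recall = 114/193 = 0.5907
  snow: recall = 80/155 = 0.5161
  fog: recall = 38/100 = 0.3800
Mean = (0.6724 + 0.5000 + 0.5907 + 0.5161 + 0.3800) / 5 = 0.532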